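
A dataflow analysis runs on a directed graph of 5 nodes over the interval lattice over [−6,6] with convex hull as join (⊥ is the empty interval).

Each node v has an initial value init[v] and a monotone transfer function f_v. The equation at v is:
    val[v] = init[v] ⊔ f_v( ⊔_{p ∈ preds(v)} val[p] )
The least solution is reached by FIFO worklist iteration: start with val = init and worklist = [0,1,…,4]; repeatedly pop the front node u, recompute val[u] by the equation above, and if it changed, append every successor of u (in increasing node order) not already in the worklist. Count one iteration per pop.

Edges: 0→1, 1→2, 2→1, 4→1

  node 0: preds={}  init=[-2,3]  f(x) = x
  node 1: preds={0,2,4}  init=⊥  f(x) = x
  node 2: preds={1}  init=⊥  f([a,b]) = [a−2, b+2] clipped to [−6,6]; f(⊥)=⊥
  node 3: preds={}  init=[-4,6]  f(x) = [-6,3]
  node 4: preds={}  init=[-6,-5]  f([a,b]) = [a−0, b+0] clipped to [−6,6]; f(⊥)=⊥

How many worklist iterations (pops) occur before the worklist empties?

9

Iteration log — 9 steps:
  step 1. node 0  ⊔preds=⊥  new=[-2,3]  stable
  step 2. node 1  ⊔preds=[-6,3]  new=[-6,3]  old=⊥  +wl: 
  step 3. node 2  ⊔preds=[-6,3]  new=[-6,5]  old=⊥  +wl: 1
  step 4. node 3  ⊔preds=⊥  new=[-6,6]  old=[-4,6]  +wl: 
  step 5. node 4  ⊔preds=⊥  new=[-6,-5]  stable
  step 6. node 1  ⊔preds=[-6,5]  new=[-6,5]  old=[-6,3]  +wl: 2
  step 7. node 2  ⊔preds=[-6,5]  new=[-6,6]  old=[-6,5]  +wl: 1
  step 8. node 1  ⊔preds=[-6,6]  new=[-6,6]  old=[-6,5]  +wl: 2
  step 9. node 2  ⊔preds=[-6,6]  new=[-6,6]  stable

Least fixpoint reached:
  node 0: [-2,3]
  node 1: [-6,6]
  node 2: [-6,6]
  node 3: [-6,6]
  node 4: [-6,-5]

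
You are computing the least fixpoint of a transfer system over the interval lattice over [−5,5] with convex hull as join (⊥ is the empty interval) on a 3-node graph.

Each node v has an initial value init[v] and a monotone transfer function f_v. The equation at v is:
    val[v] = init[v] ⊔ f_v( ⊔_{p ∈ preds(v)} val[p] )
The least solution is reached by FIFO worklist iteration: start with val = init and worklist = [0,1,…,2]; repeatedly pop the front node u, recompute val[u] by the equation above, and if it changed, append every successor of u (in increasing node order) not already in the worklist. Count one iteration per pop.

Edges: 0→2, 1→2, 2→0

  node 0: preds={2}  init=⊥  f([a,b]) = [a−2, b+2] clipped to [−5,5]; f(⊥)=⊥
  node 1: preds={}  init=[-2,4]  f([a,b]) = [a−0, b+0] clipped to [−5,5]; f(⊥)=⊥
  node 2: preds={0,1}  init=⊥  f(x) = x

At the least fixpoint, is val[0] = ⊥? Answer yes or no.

Trace (8 dequeues):
  [1] u=0 | in ⊥ | out ⊥ | ==
  [2] u=1 | in ⊥ | out [-2,4] | ==
  [3] u=2 | in [-2,4] | out [-2,4] | prev ⊥ | push {0}
  [4] u=0 | in [-2,4] | out [-4,5] | prev ⊥ | push {2}
  [5] u=2 | in [-4,5] | out [-4,5] | prev [-2,4] | push {0}
  [6] u=0 | in [-4,5] | out [-5,5] | prev [-4,5] | push {2}
  [7] u=2 | in [-5,5] | out [-5,5] | prev [-4,5] | push {0}
  [8] u=0 | in [-5,5] | out [-5,5] | ==

Converged values:
  [0] [-5,5]
  [1] [-2,4]
  [2] [-5,5]

no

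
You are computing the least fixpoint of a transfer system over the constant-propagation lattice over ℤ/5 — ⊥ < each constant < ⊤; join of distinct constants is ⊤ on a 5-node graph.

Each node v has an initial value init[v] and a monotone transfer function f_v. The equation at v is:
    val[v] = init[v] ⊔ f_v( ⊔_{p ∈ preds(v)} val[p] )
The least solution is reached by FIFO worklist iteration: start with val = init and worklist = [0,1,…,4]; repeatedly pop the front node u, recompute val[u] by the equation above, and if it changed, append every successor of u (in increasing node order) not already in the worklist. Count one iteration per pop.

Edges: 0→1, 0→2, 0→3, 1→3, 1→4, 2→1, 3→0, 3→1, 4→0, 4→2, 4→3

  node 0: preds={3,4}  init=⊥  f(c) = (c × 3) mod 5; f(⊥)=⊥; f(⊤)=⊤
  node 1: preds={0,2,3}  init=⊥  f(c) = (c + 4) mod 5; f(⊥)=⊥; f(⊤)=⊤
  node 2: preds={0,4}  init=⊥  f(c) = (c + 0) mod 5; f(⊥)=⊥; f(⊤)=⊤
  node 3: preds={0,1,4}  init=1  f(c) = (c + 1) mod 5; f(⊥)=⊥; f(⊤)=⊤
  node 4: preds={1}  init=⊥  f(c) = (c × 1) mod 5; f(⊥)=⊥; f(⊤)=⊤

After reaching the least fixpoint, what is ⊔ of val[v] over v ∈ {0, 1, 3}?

Worklist (10 pops):
  #1 pop 0: in=1 → 3 (was ⊥); enqueue []
  #2 pop 1: in=⊤ → ⊤ (was ⊥); enqueue []
  #3 pop 2: in=3 → 3 (was ⊥); enqueue [1]
  #4 pop 3: in=⊤ → ⊤ (was 1); enqueue [0]
  #5 pop 4: in=⊤ → ⊤ (was ⊥); enqueue [2,3]
  #6 pop 1: in=⊤ → ⊤ (no change)
  #7 pop 0: in=⊤ → ⊤ (was 3); enqueue [1]
  #8 pop 2: in=⊤ → ⊤ (was 3); enqueue []
  #9 pop 3: in=⊤ → ⊤ (no change)
  #10 pop 1: in=⊤ → ⊤ (no change)

Fixpoint:
  val[0] = ⊤
  val[1] = ⊤
  val[2] = ⊤
  val[3] = ⊤
  val[4] = ⊤

⊤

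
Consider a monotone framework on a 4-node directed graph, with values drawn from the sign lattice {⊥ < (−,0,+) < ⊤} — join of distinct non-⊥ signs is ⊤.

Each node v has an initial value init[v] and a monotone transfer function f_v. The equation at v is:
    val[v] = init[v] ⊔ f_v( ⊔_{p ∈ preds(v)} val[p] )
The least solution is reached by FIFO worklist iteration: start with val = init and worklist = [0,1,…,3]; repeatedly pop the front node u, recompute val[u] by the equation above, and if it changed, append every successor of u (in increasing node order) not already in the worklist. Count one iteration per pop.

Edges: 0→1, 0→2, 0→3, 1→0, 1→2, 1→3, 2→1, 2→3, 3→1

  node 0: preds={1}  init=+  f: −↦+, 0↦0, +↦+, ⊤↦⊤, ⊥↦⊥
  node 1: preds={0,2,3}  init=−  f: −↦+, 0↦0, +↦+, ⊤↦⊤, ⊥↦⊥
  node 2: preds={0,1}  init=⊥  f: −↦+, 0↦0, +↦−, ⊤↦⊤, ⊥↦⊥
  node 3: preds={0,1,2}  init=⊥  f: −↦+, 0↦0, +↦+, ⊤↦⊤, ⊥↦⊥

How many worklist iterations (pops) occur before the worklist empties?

Iteration log — 8 steps:
  step 1. node 0  ⊔preds=−  new=+  stable
  step 2. node 1  ⊔preds=+  new=⊤  old=−  +wl: 0
  step 3. node 2  ⊔preds=⊤  new=⊤  old=⊥  +wl: 1
  step 4. node 3  ⊔preds=⊤  new=⊤  old=⊥  +wl: 
  step 5. node 0  ⊔preds=⊤  new=⊤  old=+  +wl: 2,3
  step 6. node 1  ⊔preds=⊤  new=⊤  stable
  step 7. node 2  ⊔preds=⊤  new=⊤  stable
  step 8. node 3  ⊔preds=⊤  new=⊤  stable

Least fixpoint reached:
  node 0: ⊤
  node 1: ⊤
  node 2: ⊤
  node 3: ⊤

8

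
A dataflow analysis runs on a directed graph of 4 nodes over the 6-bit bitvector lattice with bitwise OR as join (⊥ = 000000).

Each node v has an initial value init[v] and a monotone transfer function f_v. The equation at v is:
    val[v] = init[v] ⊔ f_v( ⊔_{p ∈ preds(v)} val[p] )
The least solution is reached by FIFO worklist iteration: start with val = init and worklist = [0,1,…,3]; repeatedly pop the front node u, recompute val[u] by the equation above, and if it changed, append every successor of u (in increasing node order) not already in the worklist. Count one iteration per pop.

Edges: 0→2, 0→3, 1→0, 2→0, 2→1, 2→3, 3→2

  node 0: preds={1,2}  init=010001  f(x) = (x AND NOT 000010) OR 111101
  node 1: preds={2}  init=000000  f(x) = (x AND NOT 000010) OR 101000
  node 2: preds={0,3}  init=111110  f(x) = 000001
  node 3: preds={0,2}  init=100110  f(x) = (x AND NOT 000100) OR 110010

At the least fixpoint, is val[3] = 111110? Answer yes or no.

Worklist (8 pops):
  #1 pop 0: in=111110 → 111101 (was 010001); enqueue []
  #2 pop 1: in=111110 → 111100 (was 000000); enqueue [0]
  #3 pop 2: in=111111 → 111111 (was 111110); enqueue [1]
  #4 pop 3: in=111111 → 111111 (was 100110); enqueue [2]
  #5 pop 0: in=111111 → 111101 (no change)
  #6 pop 1: in=111111 → 111101 (was 111100); enqueue [0]
  #7 pop 2: in=111111 → 111111 (no change)
  #8 pop 0: in=111111 → 111101 (no change)

Fixpoint:
  val[0] = 111101
  val[1] = 111101
  val[2] = 111111
  val[3] = 111111

no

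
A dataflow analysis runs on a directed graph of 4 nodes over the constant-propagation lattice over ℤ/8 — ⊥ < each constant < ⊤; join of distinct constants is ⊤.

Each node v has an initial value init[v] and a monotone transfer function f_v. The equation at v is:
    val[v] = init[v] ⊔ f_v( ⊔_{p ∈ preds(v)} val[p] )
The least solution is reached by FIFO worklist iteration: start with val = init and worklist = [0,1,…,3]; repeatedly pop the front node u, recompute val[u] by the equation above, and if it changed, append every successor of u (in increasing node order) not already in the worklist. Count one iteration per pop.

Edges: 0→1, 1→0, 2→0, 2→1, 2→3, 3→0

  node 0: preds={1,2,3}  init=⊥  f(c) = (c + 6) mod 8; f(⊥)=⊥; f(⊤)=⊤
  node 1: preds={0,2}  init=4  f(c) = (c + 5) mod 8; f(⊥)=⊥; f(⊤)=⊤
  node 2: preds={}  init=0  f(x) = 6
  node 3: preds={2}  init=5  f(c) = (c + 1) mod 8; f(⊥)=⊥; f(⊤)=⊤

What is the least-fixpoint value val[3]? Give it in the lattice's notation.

⊤

Worklist (6 pops):
  #1 pop 0: in=⊤ → ⊤ (was ⊥); enqueue []
  #2 pop 1: in=⊤ → ⊤ (was 4); enqueue [0]
  #3 pop 2: in=⊥ → ⊤ (was 0); enqueue [1]
  #4 pop 3: in=⊤ → ⊤ (was 5); enqueue []
  #5 pop 0: in=⊤ → ⊤ (no change)
  #6 pop 1: in=⊤ → ⊤ (no change)

Fixpoint:
  val[0] = ⊤
  val[1] = ⊤
  val[2] = ⊤
  val[3] = ⊤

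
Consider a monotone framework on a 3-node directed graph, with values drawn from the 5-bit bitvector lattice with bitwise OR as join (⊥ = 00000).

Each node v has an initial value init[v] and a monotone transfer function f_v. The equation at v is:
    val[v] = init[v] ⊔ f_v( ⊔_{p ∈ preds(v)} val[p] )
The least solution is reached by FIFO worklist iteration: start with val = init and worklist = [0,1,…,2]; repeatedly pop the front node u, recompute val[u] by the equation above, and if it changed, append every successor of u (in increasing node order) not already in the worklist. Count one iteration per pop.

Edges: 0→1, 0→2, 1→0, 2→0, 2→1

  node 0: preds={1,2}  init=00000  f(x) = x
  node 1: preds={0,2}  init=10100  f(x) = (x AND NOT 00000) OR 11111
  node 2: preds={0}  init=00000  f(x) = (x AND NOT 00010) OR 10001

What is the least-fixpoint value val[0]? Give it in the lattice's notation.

11111

Worklist (8 pops):
  #1 pop 0: in=10100 → 10100 (was 00000); enqueue []
  #2 pop 1: in=10100 → 11111 (was 10100); enqueue [0]
  #3 pop 2: in=10100 → 10101 (was 00000); enqueue [1]
  #4 pop 0: in=11111 → 11111 (was 10100); enqueue [2]
  #5 pop 1: in=11111 → 11111 (no change)
  #6 pop 2: in=11111 → 11101 (was 10101); enqueue [0,1]
  #7 pop 0: in=11111 → 11111 (no change)
  #8 pop 1: in=11111 → 11111 (no change)

Fixpoint:
  val[0] = 11111
  val[1] = 11111
  val[2] = 11101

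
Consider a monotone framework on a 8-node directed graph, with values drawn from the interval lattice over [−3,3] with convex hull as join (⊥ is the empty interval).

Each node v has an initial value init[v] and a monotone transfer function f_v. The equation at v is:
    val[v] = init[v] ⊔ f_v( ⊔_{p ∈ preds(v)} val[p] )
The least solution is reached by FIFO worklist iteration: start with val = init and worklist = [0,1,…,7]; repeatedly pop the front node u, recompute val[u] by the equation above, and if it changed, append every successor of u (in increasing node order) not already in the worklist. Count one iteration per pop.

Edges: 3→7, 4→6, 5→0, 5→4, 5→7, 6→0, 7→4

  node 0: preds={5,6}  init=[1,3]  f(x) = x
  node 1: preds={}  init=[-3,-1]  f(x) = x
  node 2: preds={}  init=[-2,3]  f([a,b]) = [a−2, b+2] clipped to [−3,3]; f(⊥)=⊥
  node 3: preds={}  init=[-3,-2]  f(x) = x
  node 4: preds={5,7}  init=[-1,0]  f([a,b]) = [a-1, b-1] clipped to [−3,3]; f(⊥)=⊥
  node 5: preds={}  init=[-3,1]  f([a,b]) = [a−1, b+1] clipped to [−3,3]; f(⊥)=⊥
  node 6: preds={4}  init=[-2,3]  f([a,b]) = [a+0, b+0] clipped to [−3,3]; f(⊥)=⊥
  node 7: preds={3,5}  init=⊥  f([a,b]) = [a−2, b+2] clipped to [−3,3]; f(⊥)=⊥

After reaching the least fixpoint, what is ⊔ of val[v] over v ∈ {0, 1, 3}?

[-3,3]

Worklist (11 pops):
  #1 pop 0: in=[-3,3] → [-3,3] (was [1,3]); enqueue []
  #2 pop 1: in=⊥ → [-3,-1] (no change)
  #3 pop 2: in=⊥ → [-2,3] (no change)
  #4 pop 3: in=⊥ → [-3,-2] (no change)
  #5 pop 4: in=[-3,1] → [-3,0] (was [-1,0]); enqueue []
  #6 pop 5: in=⊥ → [-3,1] (no change)
  #7 pop 6: in=[-3,0] → [-3,3] (was [-2,3]); enqueue [0]
  #8 pop 7: in=[-3,1] → [-3,3] (was ⊥); enqueue [4]
  #9 pop 0: in=[-3,3] → [-3,3] (no change)
  #10 pop 4: in=[-3,3] → [-3,2] (was [-3,0]); enqueue [6]
  #11 pop 6: in=[-3,2] → [-3,3] (no change)

Fixpoint:
  val[0] = [-3,3]
  val[1] = [-3,-1]
  val[2] = [-2,3]
  val[3] = [-3,-2]
  val[4] = [-3,2]
  val[5] = [-3,1]
  val[6] = [-3,3]
  val[7] = [-3,3]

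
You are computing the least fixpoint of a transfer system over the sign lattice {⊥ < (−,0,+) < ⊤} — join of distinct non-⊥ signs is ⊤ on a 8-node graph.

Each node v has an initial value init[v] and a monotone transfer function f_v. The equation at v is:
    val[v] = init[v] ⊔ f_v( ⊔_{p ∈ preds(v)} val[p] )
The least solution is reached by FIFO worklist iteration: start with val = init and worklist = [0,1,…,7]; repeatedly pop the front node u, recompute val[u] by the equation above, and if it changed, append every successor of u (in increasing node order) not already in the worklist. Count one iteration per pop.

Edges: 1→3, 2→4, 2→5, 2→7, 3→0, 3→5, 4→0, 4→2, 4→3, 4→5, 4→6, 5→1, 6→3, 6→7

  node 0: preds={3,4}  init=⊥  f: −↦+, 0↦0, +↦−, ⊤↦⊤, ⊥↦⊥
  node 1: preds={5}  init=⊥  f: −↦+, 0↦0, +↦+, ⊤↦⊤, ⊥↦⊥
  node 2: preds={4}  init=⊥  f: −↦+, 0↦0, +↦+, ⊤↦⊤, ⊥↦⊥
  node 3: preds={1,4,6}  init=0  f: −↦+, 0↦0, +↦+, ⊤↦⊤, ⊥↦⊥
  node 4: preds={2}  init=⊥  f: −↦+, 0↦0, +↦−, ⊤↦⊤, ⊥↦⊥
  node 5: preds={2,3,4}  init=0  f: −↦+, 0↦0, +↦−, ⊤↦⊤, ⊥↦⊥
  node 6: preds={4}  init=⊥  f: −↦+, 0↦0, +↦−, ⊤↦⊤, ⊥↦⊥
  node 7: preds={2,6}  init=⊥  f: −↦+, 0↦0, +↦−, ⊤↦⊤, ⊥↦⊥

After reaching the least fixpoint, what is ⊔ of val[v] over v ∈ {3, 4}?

0

Trace (8 dequeues):
  [1] u=0 | in 0 | out 0 | prev ⊥ | push {}
  [2] u=1 | in 0 | out 0 | prev ⊥ | push {}
  [3] u=2 | in ⊥ | out ⊥ | ==
  [4] u=3 | in 0 | out 0 | ==
  [5] u=4 | in ⊥ | out ⊥ | ==
  [6] u=5 | in 0 | out 0 | ==
  [7] u=6 | in ⊥ | out ⊥ | ==
  [8] u=7 | in ⊥ | out ⊥ | ==

Converged values:
  [0] 0
  [1] 0
  [2] ⊥
  [3] 0
  [4] ⊥
  [5] 0
  [6] ⊥
  [7] ⊥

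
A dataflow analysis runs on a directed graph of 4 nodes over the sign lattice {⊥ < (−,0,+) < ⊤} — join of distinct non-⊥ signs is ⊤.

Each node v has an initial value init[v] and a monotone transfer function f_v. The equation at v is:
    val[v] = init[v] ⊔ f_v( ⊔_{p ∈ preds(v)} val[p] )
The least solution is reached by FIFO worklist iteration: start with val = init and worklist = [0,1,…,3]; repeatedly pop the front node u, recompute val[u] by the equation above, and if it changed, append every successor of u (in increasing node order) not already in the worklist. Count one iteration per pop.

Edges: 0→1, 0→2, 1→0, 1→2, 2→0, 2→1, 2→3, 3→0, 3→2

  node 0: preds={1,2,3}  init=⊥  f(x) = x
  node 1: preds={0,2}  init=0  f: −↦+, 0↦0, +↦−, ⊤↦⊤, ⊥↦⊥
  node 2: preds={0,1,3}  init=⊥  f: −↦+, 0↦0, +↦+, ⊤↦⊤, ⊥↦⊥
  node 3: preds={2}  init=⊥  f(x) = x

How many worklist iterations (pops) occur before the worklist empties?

7

Worklist (7 pops):
  #1 pop 0: in=0 → 0 (was ⊥); enqueue []
  #2 pop 1: in=0 → 0 (no change)
  #3 pop 2: in=0 → 0 (was ⊥); enqueue [0,1]
  #4 pop 3: in=0 → 0 (was ⊥); enqueue [2]
  #5 pop 0: in=0 → 0 (no change)
  #6 pop 1: in=0 → 0 (no change)
  #7 pop 2: in=0 → 0 (no change)

Fixpoint:
  val[0] = 0
  val[1] = 0
  val[2] = 0
  val[3] = 0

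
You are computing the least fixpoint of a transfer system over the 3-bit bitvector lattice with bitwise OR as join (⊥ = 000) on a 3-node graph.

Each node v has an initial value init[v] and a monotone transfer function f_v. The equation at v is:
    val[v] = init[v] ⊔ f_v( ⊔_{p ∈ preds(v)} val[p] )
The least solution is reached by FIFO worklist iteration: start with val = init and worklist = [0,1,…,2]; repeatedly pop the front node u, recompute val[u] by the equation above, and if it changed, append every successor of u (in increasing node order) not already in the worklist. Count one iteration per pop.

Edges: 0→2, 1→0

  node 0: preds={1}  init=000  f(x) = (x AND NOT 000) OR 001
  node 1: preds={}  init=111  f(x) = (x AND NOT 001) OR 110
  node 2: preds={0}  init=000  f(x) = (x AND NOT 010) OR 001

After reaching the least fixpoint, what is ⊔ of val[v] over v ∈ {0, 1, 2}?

Iteration log — 3 steps:
  step 1. node 0  ⊔preds=111  new=111  old=000  +wl: 
  step 2. node 1  ⊔preds=000  new=111  stable
  step 3. node 2  ⊔preds=111  new=101  old=000  +wl: 

Least fixpoint reached:
  node 0: 111
  node 1: 111
  node 2: 101

111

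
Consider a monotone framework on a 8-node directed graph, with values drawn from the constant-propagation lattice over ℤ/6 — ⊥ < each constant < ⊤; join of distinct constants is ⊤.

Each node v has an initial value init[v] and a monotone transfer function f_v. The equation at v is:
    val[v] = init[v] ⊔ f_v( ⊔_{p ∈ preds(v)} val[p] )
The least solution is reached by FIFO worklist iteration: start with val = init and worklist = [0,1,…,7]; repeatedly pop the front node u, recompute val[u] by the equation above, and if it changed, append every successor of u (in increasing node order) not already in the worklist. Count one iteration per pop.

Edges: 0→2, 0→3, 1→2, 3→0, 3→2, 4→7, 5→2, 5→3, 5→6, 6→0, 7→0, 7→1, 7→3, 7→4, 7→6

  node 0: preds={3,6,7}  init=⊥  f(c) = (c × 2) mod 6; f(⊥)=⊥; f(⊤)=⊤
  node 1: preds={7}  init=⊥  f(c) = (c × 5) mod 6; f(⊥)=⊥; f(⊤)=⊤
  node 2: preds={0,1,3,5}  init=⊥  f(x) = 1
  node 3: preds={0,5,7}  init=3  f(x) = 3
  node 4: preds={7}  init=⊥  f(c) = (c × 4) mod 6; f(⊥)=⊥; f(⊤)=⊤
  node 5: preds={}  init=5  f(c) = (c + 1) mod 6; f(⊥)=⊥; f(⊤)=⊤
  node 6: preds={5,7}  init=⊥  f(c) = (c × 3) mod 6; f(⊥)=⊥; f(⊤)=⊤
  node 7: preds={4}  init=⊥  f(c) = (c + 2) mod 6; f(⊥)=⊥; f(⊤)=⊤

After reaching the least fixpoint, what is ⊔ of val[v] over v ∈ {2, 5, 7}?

Iteration log — 9 steps:
  step 1. node 0  ⊔preds=3  new=0  old=⊥  +wl: 
  step 2. node 1  ⊔preds=⊥  new=⊥  stable
  step 3. node 2  ⊔preds=⊤  new=1  old=⊥  +wl: 
  step 4. node 3  ⊔preds=⊤  new=3  stable
  step 5. node 4  ⊔preds=⊥  new=⊥  stable
  step 6. node 5  ⊔preds=⊥  new=5  stable
  step 7. node 6  ⊔preds=5  new=3  old=⊥  +wl: 0
  step 8. node 7  ⊔preds=⊥  new=⊥  stable
  step 9. node 0  ⊔preds=3  new=0  stable

Least fixpoint reached:
  node 0: 0
  node 1: ⊥
  node 2: 1
  node 3: 3
  node 4: ⊥
  node 5: 5
  node 6: 3
  node 7: ⊥

⊤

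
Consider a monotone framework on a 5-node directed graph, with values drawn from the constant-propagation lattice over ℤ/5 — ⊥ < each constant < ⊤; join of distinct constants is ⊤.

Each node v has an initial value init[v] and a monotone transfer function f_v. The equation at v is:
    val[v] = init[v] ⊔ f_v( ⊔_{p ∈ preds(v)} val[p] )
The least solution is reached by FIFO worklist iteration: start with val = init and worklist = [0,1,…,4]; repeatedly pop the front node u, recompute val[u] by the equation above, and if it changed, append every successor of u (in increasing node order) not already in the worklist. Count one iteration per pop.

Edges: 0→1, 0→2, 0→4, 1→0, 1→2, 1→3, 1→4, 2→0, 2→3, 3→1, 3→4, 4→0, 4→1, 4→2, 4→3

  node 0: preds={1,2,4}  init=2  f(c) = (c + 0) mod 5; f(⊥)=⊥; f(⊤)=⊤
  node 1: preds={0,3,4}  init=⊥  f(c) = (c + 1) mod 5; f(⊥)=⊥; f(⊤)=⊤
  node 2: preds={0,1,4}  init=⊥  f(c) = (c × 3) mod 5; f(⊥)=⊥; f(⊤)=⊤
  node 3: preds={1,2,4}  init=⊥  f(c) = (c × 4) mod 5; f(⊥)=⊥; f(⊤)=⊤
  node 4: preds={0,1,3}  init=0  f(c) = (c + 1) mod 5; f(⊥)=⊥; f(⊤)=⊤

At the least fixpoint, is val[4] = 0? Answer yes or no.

no

Worklist (9 pops):
  #1 pop 0: in=0 → ⊤ (was 2); enqueue []
  #2 pop 1: in=⊤ → ⊤ (was ⊥); enqueue [0]
  #3 pop 2: in=⊤ → ⊤ (was ⊥); enqueue []
  #4 pop 3: in=⊤ → ⊤ (was ⊥); enqueue [1]
  #5 pop 4: in=⊤ → ⊤ (was 0); enqueue [2,3]
  #6 pop 0: in=⊤ → ⊤ (no change)
  #7 pop 1: in=⊤ → ⊤ (no change)
  #8 pop 2: in=⊤ → ⊤ (no change)
  #9 pop 3: in=⊤ → ⊤ (no change)

Fixpoint:
  val[0] = ⊤
  val[1] = ⊤
  val[2] = ⊤
  val[3] = ⊤
  val[4] = ⊤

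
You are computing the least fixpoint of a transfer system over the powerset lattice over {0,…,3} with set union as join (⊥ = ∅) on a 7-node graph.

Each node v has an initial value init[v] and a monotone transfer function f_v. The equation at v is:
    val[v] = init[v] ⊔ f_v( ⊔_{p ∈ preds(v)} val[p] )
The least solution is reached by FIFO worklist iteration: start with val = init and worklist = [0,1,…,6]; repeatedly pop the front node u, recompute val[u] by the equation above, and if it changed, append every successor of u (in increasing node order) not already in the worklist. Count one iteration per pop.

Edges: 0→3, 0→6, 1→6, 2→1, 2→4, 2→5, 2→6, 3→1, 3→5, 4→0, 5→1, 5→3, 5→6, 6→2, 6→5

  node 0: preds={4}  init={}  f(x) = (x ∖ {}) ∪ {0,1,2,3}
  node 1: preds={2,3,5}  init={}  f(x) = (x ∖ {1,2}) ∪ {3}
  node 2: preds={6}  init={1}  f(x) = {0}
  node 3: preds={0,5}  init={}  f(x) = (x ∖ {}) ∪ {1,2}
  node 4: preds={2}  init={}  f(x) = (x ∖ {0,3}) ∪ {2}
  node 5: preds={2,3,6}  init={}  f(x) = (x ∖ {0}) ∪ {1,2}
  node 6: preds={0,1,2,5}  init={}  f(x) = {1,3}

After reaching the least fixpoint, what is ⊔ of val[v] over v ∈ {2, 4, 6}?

Worklist (13 pops):
  #1 pop 0: in={} → {0,1,2,3} (was {}); enqueue []
  #2 pop 1: in={1} → {3} (was {}); enqueue []
  #3 pop 2: in={} → {0,1} (was {1}); enqueue [1]
  #4 pop 3: in={0,1,2,3} → {0,1,2,3} (was {}); enqueue []
  #5 pop 4: in={0,1} → {1,2} (was {}); enqueue [0]
  #6 pop 5: in={0,1,2,3} → {1,2,3} (was {}); enqueue [3]
  #7 pop 6: in={0,1,2,3} → {1,3} (was {}); enqueue [2,5]
  #8 pop 1: in={0,1,2,3} → {0,3} (was {3}); enqueue [6]
  #9 pop 0: in={1,2} → {0,1,2,3} (no change)
  #10 pop 3: in={0,1,2,3} → {0,1,2,3} (no change)
  #11 pop 2: in={1,3} → {0,1} (no change)
  #12 pop 5: in={0,1,2,3} → {1,2,3} (no change)
  #13 pop 6: in={0,1,2,3} → {1,3} (no change)

Fixpoint:
  val[0] = {0,1,2,3}
  val[1] = {0,3}
  val[2] = {0,1}
  val[3] = {0,1,2,3}
  val[4] = {1,2}
  val[5] = {1,2,3}
  val[6] = {1,3}

{0,1,2,3}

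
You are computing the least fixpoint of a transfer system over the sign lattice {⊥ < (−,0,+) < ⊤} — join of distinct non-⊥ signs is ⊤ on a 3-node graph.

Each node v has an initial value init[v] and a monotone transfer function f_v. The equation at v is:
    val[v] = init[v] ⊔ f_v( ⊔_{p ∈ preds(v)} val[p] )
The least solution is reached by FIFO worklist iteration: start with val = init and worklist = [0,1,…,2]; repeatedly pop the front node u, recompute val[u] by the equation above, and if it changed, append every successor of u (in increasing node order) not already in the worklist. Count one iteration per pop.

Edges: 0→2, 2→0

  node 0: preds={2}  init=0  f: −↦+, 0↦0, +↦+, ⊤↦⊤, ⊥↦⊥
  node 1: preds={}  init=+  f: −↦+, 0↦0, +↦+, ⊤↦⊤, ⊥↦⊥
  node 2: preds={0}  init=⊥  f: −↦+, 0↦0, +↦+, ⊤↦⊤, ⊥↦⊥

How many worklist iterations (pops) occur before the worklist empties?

4

Trace (4 dequeues):
  [1] u=0 | in ⊥ | out 0 | ==
  [2] u=1 | in ⊥ | out + | ==
  [3] u=2 | in 0 | out 0 | prev ⊥ | push {0}
  [4] u=0 | in 0 | out 0 | ==

Converged values:
  [0] 0
  [1] +
  [2] 0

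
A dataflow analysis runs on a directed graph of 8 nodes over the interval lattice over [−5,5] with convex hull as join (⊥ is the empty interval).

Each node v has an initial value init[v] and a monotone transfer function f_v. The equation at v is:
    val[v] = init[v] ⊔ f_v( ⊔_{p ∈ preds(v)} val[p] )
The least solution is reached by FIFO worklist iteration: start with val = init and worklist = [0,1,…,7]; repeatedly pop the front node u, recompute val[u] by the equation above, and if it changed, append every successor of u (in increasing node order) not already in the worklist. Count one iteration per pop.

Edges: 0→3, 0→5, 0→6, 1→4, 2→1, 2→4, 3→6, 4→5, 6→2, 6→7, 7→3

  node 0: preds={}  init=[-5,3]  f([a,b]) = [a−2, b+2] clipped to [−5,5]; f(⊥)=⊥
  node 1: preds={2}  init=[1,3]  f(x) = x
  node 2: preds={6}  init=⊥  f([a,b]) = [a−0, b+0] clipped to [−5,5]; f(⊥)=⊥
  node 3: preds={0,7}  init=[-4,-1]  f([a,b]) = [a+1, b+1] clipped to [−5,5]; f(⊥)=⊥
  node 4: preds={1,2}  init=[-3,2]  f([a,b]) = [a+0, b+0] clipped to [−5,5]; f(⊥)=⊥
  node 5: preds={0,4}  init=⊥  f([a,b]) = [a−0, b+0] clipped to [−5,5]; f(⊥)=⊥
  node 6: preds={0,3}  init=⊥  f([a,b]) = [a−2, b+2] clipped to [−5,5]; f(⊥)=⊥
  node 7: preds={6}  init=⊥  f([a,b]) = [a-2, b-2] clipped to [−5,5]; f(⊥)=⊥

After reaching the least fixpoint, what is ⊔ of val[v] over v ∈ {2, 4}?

Iteration log — 13 steps:
  step 1. node 0  ⊔preds=⊥  new=[-5,3]  stable
  step 2. node 1  ⊔preds=⊥  new=[1,3]  stable
  step 3. node 2  ⊔preds=⊥  new=⊥  stable
  step 4. node 3  ⊔preds=[-5,3]  new=[-4,4]  old=[-4,-1]  +wl: 
  step 5. node 4  ⊔preds=[1,3]  new=[-3,3]  old=[-3,2]  +wl: 
  step 6. node 5  ⊔preds=[-5,3]  new=[-5,3]  old=⊥  +wl: 
  step 7. node 6  ⊔preds=[-5,4]  new=[-5,5]  old=⊥  +wl: 2
  step 8. node 7  ⊔preds=[-5,5]  new=[-5,3]  old=⊥  +wl: 3
  step 9. node 2  ⊔preds=[-5,5]  new=[-5,5]  old=⊥  +wl: 1,4
  step 10. node 3  ⊔preds=[-5,3]  new=[-4,4]  stable
  step 11. node 1  ⊔preds=[-5,5]  new=[-5,5]  old=[1,3]  +wl: 
  step 12. node 4  ⊔preds=[-5,5]  new=[-5,5]  old=[-3,3]  +wl: 5
  step 13. node 5  ⊔preds=[-5,5]  new=[-5,5]  old=[-5,3]  +wl: 

Least fixpoint reached:
  node 0: [-5,3]
  node 1: [-5,5]
  node 2: [-5,5]
  node 3: [-4,4]
  node 4: [-5,5]
  node 5: [-5,5]
  node 6: [-5,5]
  node 7: [-5,3]

[-5,5]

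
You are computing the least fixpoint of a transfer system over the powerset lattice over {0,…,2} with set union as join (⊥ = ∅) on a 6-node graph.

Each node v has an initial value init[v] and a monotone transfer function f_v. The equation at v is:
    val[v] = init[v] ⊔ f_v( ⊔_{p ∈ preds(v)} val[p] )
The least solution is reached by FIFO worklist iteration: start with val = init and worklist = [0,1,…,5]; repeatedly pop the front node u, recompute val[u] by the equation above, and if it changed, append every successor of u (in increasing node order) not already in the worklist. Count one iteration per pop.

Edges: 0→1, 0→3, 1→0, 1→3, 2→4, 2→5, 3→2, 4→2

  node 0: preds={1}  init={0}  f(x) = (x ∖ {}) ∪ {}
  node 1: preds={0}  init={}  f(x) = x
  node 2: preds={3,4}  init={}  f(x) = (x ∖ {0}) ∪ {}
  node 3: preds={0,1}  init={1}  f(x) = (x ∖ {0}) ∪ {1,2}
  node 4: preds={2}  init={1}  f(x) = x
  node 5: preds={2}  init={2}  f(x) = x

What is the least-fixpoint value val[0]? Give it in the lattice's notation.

{0}

Iteration log — 11 steps:
  step 1. node 0  ⊔preds={}  new={0}  stable
  step 2. node 1  ⊔preds={0}  new={0}  old={}  +wl: 0
  step 3. node 2  ⊔preds={1}  new={1}  old={}  +wl: 
  step 4. node 3  ⊔preds={0}  new={1,2}  old={1}  +wl: 2
  step 5. node 4  ⊔preds={1}  new={1}  stable
  step 6. node 5  ⊔preds={1}  new={1,2}  old={2}  +wl: 
  step 7. node 0  ⊔preds={0}  new={0}  stable
  step 8. node 2  ⊔preds={1,2}  new={1,2}  old={1}  +wl: 4,5
  step 9. node 4  ⊔preds={1,2}  new={1,2}  old={1}  +wl: 2
  step 10. node 5  ⊔preds={1,2}  new={1,2}  stable
  step 11. node 2  ⊔preds={1,2}  new={1,2}  stable

Least fixpoint reached:
  node 0: {0}
  node 1: {0}
  node 2: {1,2}
  node 3: {1,2}
  node 4: {1,2}
  node 5: {1,2}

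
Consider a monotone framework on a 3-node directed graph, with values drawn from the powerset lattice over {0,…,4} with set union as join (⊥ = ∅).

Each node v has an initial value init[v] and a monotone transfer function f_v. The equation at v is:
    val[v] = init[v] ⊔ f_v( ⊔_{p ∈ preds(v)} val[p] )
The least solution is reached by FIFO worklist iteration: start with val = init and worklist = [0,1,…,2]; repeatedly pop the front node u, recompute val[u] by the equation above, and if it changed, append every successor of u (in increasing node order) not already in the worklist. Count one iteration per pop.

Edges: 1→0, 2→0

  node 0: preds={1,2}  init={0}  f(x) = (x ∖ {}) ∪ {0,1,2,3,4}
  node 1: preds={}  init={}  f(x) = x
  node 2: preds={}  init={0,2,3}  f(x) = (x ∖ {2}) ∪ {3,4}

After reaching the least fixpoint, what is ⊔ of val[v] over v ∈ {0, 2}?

Iteration log — 4 steps:
  step 1. node 0  ⊔preds={0,2,3}  new={0,1,2,3,4}  old={0}  +wl: 
  step 2. node 1  ⊔preds={}  new={}  stable
  step 3. node 2  ⊔preds={}  new={0,2,3,4}  old={0,2,3}  +wl: 0
  step 4. node 0  ⊔preds={0,2,3,4}  new={0,1,2,3,4}  stable

Least fixpoint reached:
  node 0: {0,1,2,3,4}
  node 1: {}
  node 2: {0,2,3,4}

{0,1,2,3,4}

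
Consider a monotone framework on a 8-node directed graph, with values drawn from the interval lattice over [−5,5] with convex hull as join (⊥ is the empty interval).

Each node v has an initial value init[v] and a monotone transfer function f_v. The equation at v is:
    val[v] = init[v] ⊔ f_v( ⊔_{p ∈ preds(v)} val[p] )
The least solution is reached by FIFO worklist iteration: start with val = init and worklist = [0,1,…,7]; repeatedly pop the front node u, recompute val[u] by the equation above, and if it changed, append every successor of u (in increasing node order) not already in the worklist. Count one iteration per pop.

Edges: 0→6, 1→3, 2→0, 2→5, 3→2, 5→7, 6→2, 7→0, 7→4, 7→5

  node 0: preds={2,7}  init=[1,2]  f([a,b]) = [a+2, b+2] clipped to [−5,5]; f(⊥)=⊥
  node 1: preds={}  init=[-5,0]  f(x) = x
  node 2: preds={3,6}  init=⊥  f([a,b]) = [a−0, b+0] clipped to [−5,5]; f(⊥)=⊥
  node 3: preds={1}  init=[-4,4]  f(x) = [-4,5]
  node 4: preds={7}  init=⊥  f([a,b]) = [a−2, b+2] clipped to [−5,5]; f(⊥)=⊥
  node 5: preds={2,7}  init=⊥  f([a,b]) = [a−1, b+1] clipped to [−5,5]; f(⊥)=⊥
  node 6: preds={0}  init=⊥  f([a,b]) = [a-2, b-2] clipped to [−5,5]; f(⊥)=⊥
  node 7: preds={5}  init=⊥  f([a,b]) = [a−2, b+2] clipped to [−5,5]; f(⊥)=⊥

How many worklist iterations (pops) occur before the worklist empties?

Iteration log — 17 steps:
  step 1. node 0  ⊔preds=⊥  new=[1,2]  stable
  step 2. node 1  ⊔preds=⊥  new=[-5,0]  stable
  step 3. node 2  ⊔preds=[-4,4]  new=[-4,4]  old=⊥  +wl: 0
  step 4. node 3  ⊔preds=[-5,0]  new=[-4,5]  old=[-4,4]  +wl: 2
  step 5. node 4  ⊔preds=⊥  new=⊥  stable
  step 6. node 5  ⊔preds=[-4,4]  new=[-5,5]  old=⊥  +wl: 
  step 7. node 6  ⊔preds=[1,2]  new=[-1,0]  old=⊥  +wl: 
  step 8. node 7  ⊔preds=[-5,5]  new=[-5,5]  old=⊥  +wl: 4,5
  step 9. node 0  ⊔preds=[-5,5]  new=[-3,5]  old=[1,2]  +wl: 6
  step 10. node 2  ⊔preds=[-4,5]  new=[-4,5]  old=[-4,4]  +wl: 0
  step 11. node 4  ⊔preds=[-5,5]  new=[-5,5]  old=⊥  +wl: 
  step 12. node 5  ⊔preds=[-5,5]  new=[-5,5]  stable
  step 13. node 6  ⊔preds=[-3,5]  new=[-5,3]  old=[-1,0]  +wl: 2
  step 14. node 0  ⊔preds=[-5,5]  new=[-3,5]  stable
  step 15. node 2  ⊔preds=[-5,5]  new=[-5,5]  old=[-4,5]  +wl: 0,5
  step 16. node 0  ⊔preds=[-5,5]  new=[-3,5]  stable
  step 17. node 5  ⊔preds=[-5,5]  new=[-5,5]  stable

Least fixpoint reached:
  node 0: [-3,5]
  node 1: [-5,0]
  node 2: [-5,5]
  node 3: [-4,5]
  node 4: [-5,5]
  node 5: [-5,5]
  node 6: [-5,3]
  node 7: [-5,5]

17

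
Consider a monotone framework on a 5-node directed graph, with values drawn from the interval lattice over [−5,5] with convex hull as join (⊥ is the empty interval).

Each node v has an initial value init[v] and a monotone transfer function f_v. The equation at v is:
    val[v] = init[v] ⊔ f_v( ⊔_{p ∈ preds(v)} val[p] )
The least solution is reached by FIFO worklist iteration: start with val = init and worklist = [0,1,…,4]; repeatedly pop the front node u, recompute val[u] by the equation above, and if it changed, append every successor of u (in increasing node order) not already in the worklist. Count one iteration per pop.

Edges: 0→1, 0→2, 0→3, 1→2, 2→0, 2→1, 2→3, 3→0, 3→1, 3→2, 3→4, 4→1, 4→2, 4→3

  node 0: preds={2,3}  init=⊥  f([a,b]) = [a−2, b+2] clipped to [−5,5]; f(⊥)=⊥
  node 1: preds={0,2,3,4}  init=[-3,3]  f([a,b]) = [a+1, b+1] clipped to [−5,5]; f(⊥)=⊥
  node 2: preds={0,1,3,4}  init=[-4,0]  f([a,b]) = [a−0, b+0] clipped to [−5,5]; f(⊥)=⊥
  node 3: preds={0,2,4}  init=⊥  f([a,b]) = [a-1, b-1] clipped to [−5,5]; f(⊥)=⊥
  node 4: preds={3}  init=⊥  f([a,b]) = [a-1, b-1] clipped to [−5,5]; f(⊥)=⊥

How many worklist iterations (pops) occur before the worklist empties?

16

Worklist (16 pops):
  #1 pop 0: in=[-4,0] → [-5,2] (was ⊥); enqueue []
  #2 pop 1: in=[-5,2] → [-4,3] (was [-3,3]); enqueue []
  #3 pop 2: in=[-5,3] → [-5,3] (was [-4,0]); enqueue [0,1]
  #4 pop 3: in=[-5,3] → [-5,2] (was ⊥); enqueue [2]
  #5 pop 4: in=[-5,2] → [-5,1] (was ⊥); enqueue [3]
  #6 pop 0: in=[-5,3] → [-5,5] (was [-5,2]); enqueue []
  #7 pop 1: in=[-5,5] → [-4,5] (was [-4,3]); enqueue []
  #8 pop 2: in=[-5,5] → [-5,5] (was [-5,3]); enqueue [0,1]
  #9 pop 3: in=[-5,5] → [-5,4] (was [-5,2]); enqueue [2,4]
  #10 pop 0: in=[-5,5] → [-5,5] (no change)
  #11 pop 1: in=[-5,5] → [-4,5] (no change)
  #12 pop 2: in=[-5,5] → [-5,5] (no change)
  #13 pop 4: in=[-5,4] → [-5,3] (was [-5,1]); enqueue [1,2,3]
  #14 pop 1: in=[-5,5] → [-4,5] (no change)
  #15 pop 2: in=[-5,5] → [-5,5] (no change)
  #16 pop 3: in=[-5,5] → [-5,4] (no change)

Fixpoint:
  val[0] = [-5,5]
  val[1] = [-4,5]
  val[2] = [-5,5]
  val[3] = [-5,4]
  val[4] = [-5,3]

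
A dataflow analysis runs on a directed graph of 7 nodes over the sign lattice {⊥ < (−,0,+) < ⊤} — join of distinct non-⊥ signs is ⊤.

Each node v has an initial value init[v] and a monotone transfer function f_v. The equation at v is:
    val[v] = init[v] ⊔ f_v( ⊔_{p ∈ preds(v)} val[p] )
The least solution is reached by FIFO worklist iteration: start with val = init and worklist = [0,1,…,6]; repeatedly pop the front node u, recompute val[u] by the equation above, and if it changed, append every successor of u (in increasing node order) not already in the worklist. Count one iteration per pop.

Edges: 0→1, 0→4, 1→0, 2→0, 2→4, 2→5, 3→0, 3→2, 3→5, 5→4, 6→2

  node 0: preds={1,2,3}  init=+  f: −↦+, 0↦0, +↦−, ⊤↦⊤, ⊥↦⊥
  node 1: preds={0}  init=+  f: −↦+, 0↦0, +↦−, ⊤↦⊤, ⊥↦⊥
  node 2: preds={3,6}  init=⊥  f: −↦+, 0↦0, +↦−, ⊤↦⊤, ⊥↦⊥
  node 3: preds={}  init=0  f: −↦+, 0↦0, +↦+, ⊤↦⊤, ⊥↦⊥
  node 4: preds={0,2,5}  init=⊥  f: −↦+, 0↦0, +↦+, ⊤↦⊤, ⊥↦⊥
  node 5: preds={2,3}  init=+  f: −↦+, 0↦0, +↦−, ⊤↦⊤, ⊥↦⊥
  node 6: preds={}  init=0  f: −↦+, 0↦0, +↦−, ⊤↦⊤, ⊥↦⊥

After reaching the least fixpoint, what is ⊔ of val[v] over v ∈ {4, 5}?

Trace (9 dequeues):
  [1] u=0 | in ⊤ | out ⊤ | prev + | push {}
  [2] u=1 | in ⊤ | out ⊤ | prev + | push {0}
  [3] u=2 | in 0 | out 0 | prev ⊥ | push {}
  [4] u=3 | in ⊥ | out 0 | ==
  [5] u=4 | in ⊤ | out ⊤ | prev ⊥ | push {}
  [6] u=5 | in 0 | out ⊤ | prev + | push {4}
  [7] u=6 | in ⊥ | out 0 | ==
  [8] u=0 | in ⊤ | out ⊤ | ==
  [9] u=4 | in ⊤ | out ⊤ | ==

Converged values:
  [0] ⊤
  [1] ⊤
  [2] 0
  [3] 0
  [4] ⊤
  [5] ⊤
  [6] 0

⊤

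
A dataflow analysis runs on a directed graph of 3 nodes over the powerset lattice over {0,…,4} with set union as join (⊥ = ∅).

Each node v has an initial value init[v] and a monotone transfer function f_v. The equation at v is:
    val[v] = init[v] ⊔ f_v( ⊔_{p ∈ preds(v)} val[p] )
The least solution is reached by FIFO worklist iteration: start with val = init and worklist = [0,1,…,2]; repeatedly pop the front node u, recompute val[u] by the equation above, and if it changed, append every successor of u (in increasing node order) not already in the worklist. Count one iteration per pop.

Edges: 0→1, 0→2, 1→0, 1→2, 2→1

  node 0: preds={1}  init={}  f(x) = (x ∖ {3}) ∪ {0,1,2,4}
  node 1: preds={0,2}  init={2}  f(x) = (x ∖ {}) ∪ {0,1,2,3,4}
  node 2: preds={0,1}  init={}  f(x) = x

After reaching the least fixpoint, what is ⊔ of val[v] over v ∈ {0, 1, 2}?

{0,1,2,3,4}

Iteration log — 5 steps:
  step 1. node 0  ⊔preds={2}  new={0,1,2,4}  old={}  +wl: 
  step 2. node 1  ⊔preds={0,1,2,4}  new={0,1,2,3,4}  old={2}  +wl: 0
  step 3. node 2  ⊔preds={0,1,2,3,4}  new={0,1,2,3,4}  old={}  +wl: 1
  step 4. node 0  ⊔preds={0,1,2,3,4}  new={0,1,2,4}  stable
  step 5. node 1  ⊔preds={0,1,2,3,4}  new={0,1,2,3,4}  stable

Least fixpoint reached:
  node 0: {0,1,2,4}
  node 1: {0,1,2,3,4}
  node 2: {0,1,2,3,4}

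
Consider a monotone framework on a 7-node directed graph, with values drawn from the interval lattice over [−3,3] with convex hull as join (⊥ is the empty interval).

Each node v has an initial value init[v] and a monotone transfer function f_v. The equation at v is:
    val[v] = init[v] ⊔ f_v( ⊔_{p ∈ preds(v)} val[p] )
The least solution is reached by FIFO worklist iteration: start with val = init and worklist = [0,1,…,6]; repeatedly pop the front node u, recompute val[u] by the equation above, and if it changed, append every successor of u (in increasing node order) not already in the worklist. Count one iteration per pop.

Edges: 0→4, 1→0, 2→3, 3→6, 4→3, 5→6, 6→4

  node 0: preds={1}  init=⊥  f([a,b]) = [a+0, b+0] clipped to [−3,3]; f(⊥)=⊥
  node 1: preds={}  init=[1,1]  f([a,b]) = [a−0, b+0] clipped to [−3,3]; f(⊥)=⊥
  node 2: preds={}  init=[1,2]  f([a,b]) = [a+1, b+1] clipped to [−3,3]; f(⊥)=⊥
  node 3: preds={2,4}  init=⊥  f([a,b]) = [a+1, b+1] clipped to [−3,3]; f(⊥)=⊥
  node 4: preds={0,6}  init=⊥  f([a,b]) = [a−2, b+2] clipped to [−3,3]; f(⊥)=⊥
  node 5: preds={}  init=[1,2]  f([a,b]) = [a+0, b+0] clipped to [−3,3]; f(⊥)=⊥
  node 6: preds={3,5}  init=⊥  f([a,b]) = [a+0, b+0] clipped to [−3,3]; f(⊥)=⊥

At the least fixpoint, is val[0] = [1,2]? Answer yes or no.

no

Worklist (17 pops):
  #1 pop 0: in=[1,1] → [1,1] (was ⊥); enqueue []
  #2 pop 1: in=⊥ → [1,1] (no change)
  #3 pop 2: in=⊥ → [1,2] (no change)
  #4 pop 3: in=[1,2] → [2,3] (was ⊥); enqueue []
  #5 pop 4: in=[1,1] → [-1,3] (was ⊥); enqueue [3]
  #6 pop 5: in=⊥ → [1,2] (no change)
  #7 pop 6: in=[1,3] → [1,3] (was ⊥); enqueue [4]
  #8 pop 3: in=[-1,3] → [0,3] (was [2,3]); enqueue [6]
  #9 pop 4: in=[1,3] → [-1,3] (no change)
  #10 pop 6: in=[0,3] → [0,3] (was [1,3]); enqueue [4]
  #11 pop 4: in=[0,3] → [-2,3] (was [-1,3]); enqueue [3]
  #12 pop 3: in=[-2,3] → [-1,3] (was [0,3]); enqueue [6]
  #13 pop 6: in=[-1,3] → [-1,3] (was [0,3]); enqueue [4]
  #14 pop 4: in=[-1,3] → [-3,3] (was [-2,3]); enqueue [3]
  #15 pop 3: in=[-3,3] → [-2,3] (was [-1,3]); enqueue [6]
  #16 pop 6: in=[-2,3] → [-2,3] (was [-1,3]); enqueue [4]
  #17 pop 4: in=[-2,3] → [-3,3] (no change)

Fixpoint:
  val[0] = [1,1]
  val[1] = [1,1]
  val[2] = [1,2]
  val[3] = [-2,3]
  val[4] = [-3,3]
  val[5] = [1,2]
  val[6] = [-2,3]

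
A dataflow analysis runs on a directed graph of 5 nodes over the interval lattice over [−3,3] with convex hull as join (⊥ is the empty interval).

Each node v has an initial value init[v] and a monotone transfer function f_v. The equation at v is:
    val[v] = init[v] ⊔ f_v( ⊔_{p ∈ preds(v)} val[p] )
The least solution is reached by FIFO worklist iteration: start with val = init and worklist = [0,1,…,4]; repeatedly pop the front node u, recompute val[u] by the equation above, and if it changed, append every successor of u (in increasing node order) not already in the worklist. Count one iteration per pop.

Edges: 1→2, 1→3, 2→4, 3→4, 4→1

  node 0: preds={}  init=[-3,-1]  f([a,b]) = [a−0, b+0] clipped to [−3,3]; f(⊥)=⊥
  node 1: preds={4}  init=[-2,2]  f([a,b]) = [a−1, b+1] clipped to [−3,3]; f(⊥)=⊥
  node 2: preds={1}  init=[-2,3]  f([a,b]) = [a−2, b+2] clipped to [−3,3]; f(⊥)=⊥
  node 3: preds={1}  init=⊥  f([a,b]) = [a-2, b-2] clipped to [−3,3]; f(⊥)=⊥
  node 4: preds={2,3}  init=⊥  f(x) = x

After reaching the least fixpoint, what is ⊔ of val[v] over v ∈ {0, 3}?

[-3,1]

Trace (9 dequeues):
  [1] u=0 | in ⊥ | out [-3,-1] | ==
  [2] u=1 | in ⊥ | out [-2,2] | ==
  [3] u=2 | in [-2,2] | out [-3,3] | prev [-2,3] | push {}
  [4] u=3 | in [-2,2] | out [-3,0] | prev ⊥ | push {}
  [5] u=4 | in [-3,3] | out [-3,3] | prev ⊥ | push {1}
  [6] u=1 | in [-3,3] | out [-3,3] | prev [-2,2] | push {2,3}
  [7] u=2 | in [-3,3] | out [-3,3] | ==
  [8] u=3 | in [-3,3] | out [-3,1] | prev [-3,0] | push {4}
  [9] u=4 | in [-3,3] | out [-3,3] | ==

Converged values:
  [0] [-3,-1]
  [1] [-3,3]
  [2] [-3,3]
  [3] [-3,1]
  [4] [-3,3]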